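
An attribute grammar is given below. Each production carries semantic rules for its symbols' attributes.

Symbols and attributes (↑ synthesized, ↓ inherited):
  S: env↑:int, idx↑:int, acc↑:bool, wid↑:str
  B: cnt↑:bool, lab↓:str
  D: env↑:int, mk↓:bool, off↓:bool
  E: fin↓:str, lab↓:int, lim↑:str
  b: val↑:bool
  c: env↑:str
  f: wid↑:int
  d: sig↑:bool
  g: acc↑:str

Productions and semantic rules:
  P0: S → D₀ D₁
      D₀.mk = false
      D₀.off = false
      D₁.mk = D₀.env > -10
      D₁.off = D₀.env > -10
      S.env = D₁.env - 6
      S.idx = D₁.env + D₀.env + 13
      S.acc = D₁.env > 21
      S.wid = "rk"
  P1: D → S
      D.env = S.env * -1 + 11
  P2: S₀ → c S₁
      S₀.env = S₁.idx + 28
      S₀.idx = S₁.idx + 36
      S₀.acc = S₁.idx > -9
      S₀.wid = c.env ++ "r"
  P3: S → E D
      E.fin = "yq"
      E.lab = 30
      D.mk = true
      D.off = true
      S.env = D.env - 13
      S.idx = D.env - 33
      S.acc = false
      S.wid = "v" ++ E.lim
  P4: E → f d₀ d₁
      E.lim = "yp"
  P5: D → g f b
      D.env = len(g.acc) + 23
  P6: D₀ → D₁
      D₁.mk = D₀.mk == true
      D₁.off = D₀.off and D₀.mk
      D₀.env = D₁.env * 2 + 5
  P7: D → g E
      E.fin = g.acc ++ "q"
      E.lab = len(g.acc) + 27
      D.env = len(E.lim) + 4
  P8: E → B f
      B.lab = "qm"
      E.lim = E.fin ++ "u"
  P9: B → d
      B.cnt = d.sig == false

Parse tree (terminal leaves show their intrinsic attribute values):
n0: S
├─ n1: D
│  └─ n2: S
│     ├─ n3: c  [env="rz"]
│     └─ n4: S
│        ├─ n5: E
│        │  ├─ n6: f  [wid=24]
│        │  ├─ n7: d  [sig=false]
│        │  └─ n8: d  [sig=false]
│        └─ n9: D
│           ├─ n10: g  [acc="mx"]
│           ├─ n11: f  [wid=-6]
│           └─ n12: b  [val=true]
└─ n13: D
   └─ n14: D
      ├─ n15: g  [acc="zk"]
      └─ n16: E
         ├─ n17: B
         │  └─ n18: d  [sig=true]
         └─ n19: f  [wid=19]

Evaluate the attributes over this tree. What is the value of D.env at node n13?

1. n1.mk = false  [false]
2. n1.off = false  [false]
3. n3.env = "rz"  [terminal]
4. n5.fin = "yq"  ["yq"]
5. n5.lab = 30  [30]
6. n6.wid = 24  [terminal]
7. n7.sig = false  [terminal]
8. n8.sig = false  [terminal]
9. n5.lim = "yp"  ["yp"]
10. n9.mk = true  [true]
11. n9.off = true  [true]
12. n10.acc = "mx"  [terminal]
13. n11.wid = -6  [terminal]
14. n12.val = true  [terminal]
15. n9.env = 25  [len(g.acc) + 23]
16. n4.env = 12  [D.env - 13]
17. n4.idx = -8  [D.env - 33]
18. n4.acc = false  [false]
19. n4.wid = "vyp"  ["v" ++ E.lim]
20. n2.env = 20  [S₁.idx + 28]
21. n2.idx = 28  [S₁.idx + 36]
22. n2.acc = true  [S₁.idx > -9]
23. n2.wid = "rzr"  [c.env ++ "r"]
24. n1.env = -9  [S.env * -1 + 11]
25. n13.mk = true  [D₀.env > -10]
26. n13.off = true  [D₀.env > -10]
27. n14.mk = true  [D₀.mk == true]
28. n14.off = true  [D₀.off and D₀.mk]
29. n15.acc = "zk"  [terminal]
30. n16.fin = "zkq"  [g.acc ++ "q"]
31. n16.lab = 29  [len(g.acc) + 27]
32. n17.lab = "qm"  ["qm"]
33. n18.sig = true  [terminal]
34. n17.cnt = false  [d.sig == false]
35. n19.wid = 19  [terminal]
36. n16.lim = "zkqu"  [E.fin ++ "u"]
37. n14.env = 8  [len(E.lim) + 4]
38. n13.env = 21  [D₁.env * 2 + 5]
39. n0.env = 15  [D₁.env - 6]
40. n0.idx = 25  [D₁.env + D₀.env + 13]
41. n0.acc = false  [D₁.env > 21]
42. n0.wid = "rk"  ["rk"]

21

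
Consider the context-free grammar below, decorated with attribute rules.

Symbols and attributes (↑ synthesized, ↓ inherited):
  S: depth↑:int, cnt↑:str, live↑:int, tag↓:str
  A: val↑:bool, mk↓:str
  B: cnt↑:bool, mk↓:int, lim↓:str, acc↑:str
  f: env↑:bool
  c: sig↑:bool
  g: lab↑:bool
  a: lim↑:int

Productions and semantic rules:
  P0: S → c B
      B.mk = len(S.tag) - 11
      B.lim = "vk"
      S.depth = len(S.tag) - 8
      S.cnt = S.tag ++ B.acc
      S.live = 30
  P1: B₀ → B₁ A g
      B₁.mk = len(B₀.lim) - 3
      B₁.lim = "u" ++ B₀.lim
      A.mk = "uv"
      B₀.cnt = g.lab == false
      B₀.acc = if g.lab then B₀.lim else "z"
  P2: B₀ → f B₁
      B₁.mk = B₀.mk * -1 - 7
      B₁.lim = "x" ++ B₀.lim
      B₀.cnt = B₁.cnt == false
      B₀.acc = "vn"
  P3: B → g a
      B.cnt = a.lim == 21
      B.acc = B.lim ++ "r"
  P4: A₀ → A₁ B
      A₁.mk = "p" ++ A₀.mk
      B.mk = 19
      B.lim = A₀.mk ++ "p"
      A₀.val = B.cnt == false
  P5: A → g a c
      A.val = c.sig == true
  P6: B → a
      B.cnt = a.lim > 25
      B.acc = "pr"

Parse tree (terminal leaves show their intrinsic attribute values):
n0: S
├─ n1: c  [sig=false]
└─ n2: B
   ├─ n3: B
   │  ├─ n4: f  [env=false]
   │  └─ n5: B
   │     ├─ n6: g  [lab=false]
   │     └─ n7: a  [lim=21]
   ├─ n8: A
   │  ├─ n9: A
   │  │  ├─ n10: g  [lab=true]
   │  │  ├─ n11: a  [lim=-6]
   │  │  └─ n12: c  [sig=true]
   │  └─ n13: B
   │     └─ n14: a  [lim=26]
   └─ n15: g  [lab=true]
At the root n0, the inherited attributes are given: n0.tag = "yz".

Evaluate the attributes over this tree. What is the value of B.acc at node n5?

"xuvkr"

1. n0.tag = "yz"  [given at root]
2. n1.sig = false  [terminal]
3. n2.mk = -9  [len(S.tag) - 11]
4. n2.lim = "vk"  ["vk"]
5. n3.mk = -1  [len(B₀.lim) - 3]
6. n3.lim = "uvk"  ["u" ++ B₀.lim]
7. n4.env = false  [terminal]
8. n5.mk = -6  [B₀.mk * -1 - 7]
9. n5.lim = "xuvk"  ["x" ++ B₀.lim]
10. n6.lab = false  [terminal]
11. n7.lim = 21  [terminal]
12. n5.cnt = true  [a.lim == 21]
13. n5.acc = "xuvkr"  [B.lim ++ "r"]
14. n3.cnt = false  [B₁.cnt == false]
15. n3.acc = "vn"  ["vn"]
16. n8.mk = "uv"  ["uv"]
17. n9.mk = "puv"  ["p" ++ A₀.mk]
18. n10.lab = true  [terminal]
19. n11.lim = -6  [terminal]
20. n12.sig = true  [terminal]
21. n9.val = true  [c.sig == true]
22. n13.mk = 19  [19]
23. n13.lim = "uvp"  [A₀.mk ++ "p"]
24. n14.lim = 26  [terminal]
25. n13.cnt = true  [a.lim > 25]
26. n13.acc = "pr"  ["pr"]
27. n8.val = false  [B.cnt == false]
28. n15.lab = true  [terminal]
29. n2.cnt = false  [g.lab == false]
30. n2.acc = "vk"  [if g.lab then B₀.lim else "z"]
31. n0.depth = -6  [len(S.tag) - 8]
32. n0.cnt = "yzvk"  [S.tag ++ B.acc]
33. n0.live = 30  [30]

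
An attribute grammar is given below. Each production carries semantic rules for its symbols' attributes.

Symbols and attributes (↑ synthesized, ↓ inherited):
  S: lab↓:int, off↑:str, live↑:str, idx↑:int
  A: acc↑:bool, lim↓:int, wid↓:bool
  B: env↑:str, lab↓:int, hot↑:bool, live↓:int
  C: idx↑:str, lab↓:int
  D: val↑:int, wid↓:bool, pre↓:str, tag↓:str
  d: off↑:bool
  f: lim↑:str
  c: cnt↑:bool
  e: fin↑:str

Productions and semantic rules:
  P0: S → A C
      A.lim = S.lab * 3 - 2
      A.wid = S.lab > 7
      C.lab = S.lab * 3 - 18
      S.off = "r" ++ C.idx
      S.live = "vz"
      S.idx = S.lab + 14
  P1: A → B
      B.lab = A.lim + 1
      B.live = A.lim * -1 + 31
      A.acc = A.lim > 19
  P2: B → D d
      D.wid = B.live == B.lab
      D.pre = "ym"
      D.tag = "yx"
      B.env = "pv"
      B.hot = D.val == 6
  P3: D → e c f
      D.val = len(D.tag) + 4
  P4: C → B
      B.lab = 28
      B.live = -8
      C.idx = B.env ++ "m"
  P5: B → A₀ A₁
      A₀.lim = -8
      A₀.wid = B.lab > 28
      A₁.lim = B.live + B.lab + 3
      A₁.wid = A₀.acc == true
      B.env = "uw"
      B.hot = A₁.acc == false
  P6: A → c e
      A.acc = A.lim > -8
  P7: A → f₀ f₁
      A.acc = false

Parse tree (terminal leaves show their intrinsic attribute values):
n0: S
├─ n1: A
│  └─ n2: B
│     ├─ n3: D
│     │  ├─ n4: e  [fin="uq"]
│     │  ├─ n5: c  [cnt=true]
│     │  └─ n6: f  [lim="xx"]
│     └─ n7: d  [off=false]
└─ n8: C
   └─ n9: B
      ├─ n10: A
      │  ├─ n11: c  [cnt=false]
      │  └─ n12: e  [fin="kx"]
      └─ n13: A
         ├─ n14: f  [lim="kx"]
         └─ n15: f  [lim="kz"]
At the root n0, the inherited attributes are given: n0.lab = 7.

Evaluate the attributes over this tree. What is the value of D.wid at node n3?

1. n0.lab = 7  [given at root]
2. n1.lim = 19  [S.lab * 3 - 2]
3. n1.wid = false  [S.lab > 7]
4. n2.lab = 20  [A.lim + 1]
5. n2.live = 12  [A.lim * -1 + 31]
6. n3.wid = false  [B.live == B.lab]
7. n3.pre = "ym"  ["ym"]
8. n3.tag = "yx"  ["yx"]
9. n4.fin = "uq"  [terminal]
10. n5.cnt = true  [terminal]
11. n6.lim = "xx"  [terminal]
12. n3.val = 6  [len(D.tag) + 4]
13. n7.off = false  [terminal]
14. n2.env = "pv"  ["pv"]
15. n2.hot = true  [D.val == 6]
16. n1.acc = false  [A.lim > 19]
17. n8.lab = 3  [S.lab * 3 - 18]
18. n9.lab = 28  [28]
19. n9.live = -8  [-8]
20. n10.lim = -8  [-8]
21. n10.wid = false  [B.lab > 28]
22. n11.cnt = false  [terminal]
23. n12.fin = "kx"  [terminal]
24. n10.acc = false  [A.lim > -8]
25. n13.lim = 23  [B.live + B.lab + 3]
26. n13.wid = false  [A₀.acc == true]
27. n14.lim = "kx"  [terminal]
28. n15.lim = "kz"  [terminal]
29. n13.acc = false  [false]
30. n9.env = "uw"  ["uw"]
31. n9.hot = true  [A₁.acc == false]
32. n8.idx = "uwm"  [B.env ++ "m"]
33. n0.off = "ruwm"  ["r" ++ C.idx]
34. n0.live = "vz"  ["vz"]
35. n0.idx = 21  [S.lab + 14]

false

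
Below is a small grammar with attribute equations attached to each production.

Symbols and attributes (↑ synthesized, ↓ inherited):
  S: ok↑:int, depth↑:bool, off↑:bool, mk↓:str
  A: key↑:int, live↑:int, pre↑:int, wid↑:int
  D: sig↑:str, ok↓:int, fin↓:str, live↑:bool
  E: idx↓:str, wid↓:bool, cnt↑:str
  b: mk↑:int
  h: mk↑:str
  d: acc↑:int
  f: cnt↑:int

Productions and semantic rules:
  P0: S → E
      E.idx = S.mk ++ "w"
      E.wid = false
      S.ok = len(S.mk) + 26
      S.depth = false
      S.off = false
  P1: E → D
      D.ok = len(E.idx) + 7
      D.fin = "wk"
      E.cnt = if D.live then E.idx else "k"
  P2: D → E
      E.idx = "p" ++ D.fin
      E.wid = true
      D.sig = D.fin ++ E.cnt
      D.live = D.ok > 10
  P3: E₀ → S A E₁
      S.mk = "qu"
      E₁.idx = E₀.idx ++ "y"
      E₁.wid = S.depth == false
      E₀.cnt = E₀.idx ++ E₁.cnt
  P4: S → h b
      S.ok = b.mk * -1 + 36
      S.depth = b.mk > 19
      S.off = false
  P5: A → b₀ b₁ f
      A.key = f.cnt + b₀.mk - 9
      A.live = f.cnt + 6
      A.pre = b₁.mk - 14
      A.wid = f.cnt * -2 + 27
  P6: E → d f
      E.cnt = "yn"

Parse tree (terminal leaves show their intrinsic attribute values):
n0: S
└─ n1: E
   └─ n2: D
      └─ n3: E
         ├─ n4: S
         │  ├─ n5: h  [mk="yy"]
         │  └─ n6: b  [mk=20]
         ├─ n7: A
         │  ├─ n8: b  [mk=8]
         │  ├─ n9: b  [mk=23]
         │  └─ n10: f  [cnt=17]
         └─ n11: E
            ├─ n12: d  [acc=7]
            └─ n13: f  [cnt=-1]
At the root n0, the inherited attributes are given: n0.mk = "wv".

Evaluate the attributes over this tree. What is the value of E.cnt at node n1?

"k"

1. n0.mk = "wv"  [given at root]
2. n1.idx = "wvw"  [S.mk ++ "w"]
3. n1.wid = false  [false]
4. n2.ok = 10  [len(E.idx) + 7]
5. n2.fin = "wk"  ["wk"]
6. n3.idx = "pwk"  ["p" ++ D.fin]
7. n3.wid = true  [true]
8. n4.mk = "qu"  ["qu"]
9. n5.mk = "yy"  [terminal]
10. n6.mk = 20  [terminal]
11. n4.ok = 16  [b.mk * -1 + 36]
12. n4.depth = true  [b.mk > 19]
13. n4.off = false  [false]
14. n8.mk = 8  [terminal]
15. n9.mk = 23  [terminal]
16. n10.cnt = 17  [terminal]
17. n7.key = 16  [f.cnt + b₀.mk - 9]
18. n7.live = 23  [f.cnt + 6]
19. n7.pre = 9  [b₁.mk - 14]
20. n7.wid = -7  [f.cnt * -2 + 27]
21. n11.idx = "pwky"  [E₀.idx ++ "y"]
22. n11.wid = false  [S.depth == false]
23. n12.acc = 7  [terminal]
24. n13.cnt = -1  [terminal]
25. n11.cnt = "yn"  ["yn"]
26. n3.cnt = "pwkyn"  [E₀.idx ++ E₁.cnt]
27. n2.sig = "wkpwkyn"  [D.fin ++ E.cnt]
28. n2.live = false  [D.ok > 10]
29. n1.cnt = "k"  [if D.live then E.idx else "k"]
30. n0.ok = 28  [len(S.mk) + 26]
31. n0.depth = false  [false]
32. n0.off = false  [false]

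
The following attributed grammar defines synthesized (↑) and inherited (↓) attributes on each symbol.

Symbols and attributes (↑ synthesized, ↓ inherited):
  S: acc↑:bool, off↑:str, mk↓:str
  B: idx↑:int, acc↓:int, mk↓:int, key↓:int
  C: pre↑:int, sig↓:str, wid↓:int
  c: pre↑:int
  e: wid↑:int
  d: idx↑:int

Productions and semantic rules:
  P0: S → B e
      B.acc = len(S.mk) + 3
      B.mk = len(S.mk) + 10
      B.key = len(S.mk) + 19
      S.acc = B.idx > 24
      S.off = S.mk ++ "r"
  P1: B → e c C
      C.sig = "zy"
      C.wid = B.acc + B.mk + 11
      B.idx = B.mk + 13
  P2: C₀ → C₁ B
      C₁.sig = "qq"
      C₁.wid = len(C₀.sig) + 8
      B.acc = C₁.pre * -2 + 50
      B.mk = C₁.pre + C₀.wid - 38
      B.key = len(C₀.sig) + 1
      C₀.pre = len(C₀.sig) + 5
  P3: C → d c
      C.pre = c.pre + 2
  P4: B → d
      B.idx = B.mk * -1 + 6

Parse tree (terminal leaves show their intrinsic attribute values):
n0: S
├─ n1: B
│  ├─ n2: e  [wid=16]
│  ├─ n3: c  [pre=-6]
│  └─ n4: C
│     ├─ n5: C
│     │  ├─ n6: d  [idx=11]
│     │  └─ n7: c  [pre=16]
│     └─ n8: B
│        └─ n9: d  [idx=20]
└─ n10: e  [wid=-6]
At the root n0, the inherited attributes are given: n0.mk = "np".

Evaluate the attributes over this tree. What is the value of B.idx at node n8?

1. n0.mk = "np"  [given at root]
2. n1.acc = 5  [len(S.mk) + 3]
3. n1.mk = 12  [len(S.mk) + 10]
4. n1.key = 21  [len(S.mk) + 19]
5. n2.wid = 16  [terminal]
6. n3.pre = -6  [terminal]
7. n4.sig = "zy"  ["zy"]
8. n4.wid = 28  [B.acc + B.mk + 11]
9. n5.sig = "qq"  ["qq"]
10. n5.wid = 10  [len(C₀.sig) + 8]
11. n6.idx = 11  [terminal]
12. n7.pre = 16  [terminal]
13. n5.pre = 18  [c.pre + 2]
14. n8.acc = 14  [C₁.pre * -2 + 50]
15. n8.mk = 8  [C₁.pre + C₀.wid - 38]
16. n8.key = 3  [len(C₀.sig) + 1]
17. n9.idx = 20  [terminal]
18. n8.idx = -2  [B.mk * -1 + 6]
19. n4.pre = 7  [len(C₀.sig) + 5]
20. n1.idx = 25  [B.mk + 13]
21. n10.wid = -6  [terminal]
22. n0.acc = true  [B.idx > 24]
23. n0.off = "npr"  [S.mk ++ "r"]

-2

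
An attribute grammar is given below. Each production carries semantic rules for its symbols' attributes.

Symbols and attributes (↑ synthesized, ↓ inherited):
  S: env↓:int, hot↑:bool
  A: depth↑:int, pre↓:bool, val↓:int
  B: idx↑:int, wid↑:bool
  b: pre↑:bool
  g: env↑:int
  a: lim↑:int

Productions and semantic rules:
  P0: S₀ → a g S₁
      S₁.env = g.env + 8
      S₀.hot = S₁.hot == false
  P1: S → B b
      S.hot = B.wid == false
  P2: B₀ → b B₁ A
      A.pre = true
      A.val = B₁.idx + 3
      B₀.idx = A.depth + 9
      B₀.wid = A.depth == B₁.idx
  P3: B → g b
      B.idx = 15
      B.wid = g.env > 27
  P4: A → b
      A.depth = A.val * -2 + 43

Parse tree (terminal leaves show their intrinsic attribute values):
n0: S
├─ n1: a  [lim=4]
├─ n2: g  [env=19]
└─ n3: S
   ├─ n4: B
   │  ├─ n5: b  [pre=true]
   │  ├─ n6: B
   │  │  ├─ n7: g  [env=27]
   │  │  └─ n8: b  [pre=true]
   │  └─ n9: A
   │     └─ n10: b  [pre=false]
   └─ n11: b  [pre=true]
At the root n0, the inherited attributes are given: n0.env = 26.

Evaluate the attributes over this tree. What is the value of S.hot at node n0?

1. n0.env = 26  [given at root]
2. n1.lim = 4  [terminal]
3. n2.env = 19  [terminal]
4. n3.env = 27  [g.env + 8]
5. n5.pre = true  [terminal]
6. n7.env = 27  [terminal]
7. n8.pre = true  [terminal]
8. n6.idx = 15  [15]
9. n6.wid = false  [g.env > 27]
10. n9.pre = true  [true]
11. n9.val = 18  [B₁.idx + 3]
12. n10.pre = false  [terminal]
13. n9.depth = 7  [A.val * -2 + 43]
14. n4.idx = 16  [A.depth + 9]
15. n4.wid = false  [A.depth == B₁.idx]
16. n11.pre = true  [terminal]
17. n3.hot = true  [B.wid == false]
18. n0.hot = false  [S₁.hot == false]

false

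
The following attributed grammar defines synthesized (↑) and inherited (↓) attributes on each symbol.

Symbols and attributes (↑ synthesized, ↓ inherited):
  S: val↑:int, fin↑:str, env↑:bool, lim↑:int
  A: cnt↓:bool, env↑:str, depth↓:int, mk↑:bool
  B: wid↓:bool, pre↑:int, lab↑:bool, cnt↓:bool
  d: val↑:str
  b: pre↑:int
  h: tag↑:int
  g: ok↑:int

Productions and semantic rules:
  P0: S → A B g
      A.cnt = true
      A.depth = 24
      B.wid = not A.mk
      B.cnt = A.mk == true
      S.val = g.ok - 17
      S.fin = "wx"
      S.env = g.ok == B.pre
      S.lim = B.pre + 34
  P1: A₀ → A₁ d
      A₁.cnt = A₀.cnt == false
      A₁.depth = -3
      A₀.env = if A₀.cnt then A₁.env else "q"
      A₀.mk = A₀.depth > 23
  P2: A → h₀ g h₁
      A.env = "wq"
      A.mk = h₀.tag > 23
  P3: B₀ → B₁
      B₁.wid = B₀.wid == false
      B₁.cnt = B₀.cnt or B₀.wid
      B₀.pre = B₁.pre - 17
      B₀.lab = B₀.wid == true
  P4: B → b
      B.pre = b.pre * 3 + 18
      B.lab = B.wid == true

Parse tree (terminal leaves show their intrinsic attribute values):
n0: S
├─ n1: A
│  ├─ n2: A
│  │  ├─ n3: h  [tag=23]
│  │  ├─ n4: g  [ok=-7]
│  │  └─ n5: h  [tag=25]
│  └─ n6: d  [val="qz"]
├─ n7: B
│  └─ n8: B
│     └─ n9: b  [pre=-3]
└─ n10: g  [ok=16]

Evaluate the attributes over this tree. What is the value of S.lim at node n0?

26

1. n1.cnt = true  [true]
2. n1.depth = 24  [24]
3. n2.cnt = false  [A₀.cnt == false]
4. n2.depth = -3  [-3]
5. n3.tag = 23  [terminal]
6. n4.ok = -7  [terminal]
7. n5.tag = 25  [terminal]
8. n2.env = "wq"  ["wq"]
9. n2.mk = false  [h₀.tag > 23]
10. n6.val = "qz"  [terminal]
11. n1.env = "wq"  [if A₀.cnt then A₁.env else "q"]
12. n1.mk = true  [A₀.depth > 23]
13. n7.wid = false  [not A.mk]
14. n7.cnt = true  [A.mk == true]
15. n8.wid = true  [B₀.wid == false]
16. n8.cnt = true  [B₀.cnt or B₀.wid]
17. n9.pre = -3  [terminal]
18. n8.pre = 9  [b.pre * 3 + 18]
19. n8.lab = true  [B.wid == true]
20. n7.pre = -8  [B₁.pre - 17]
21. n7.lab = false  [B₀.wid == true]
22. n10.ok = 16  [terminal]
23. n0.val = -1  [g.ok - 17]
24. n0.fin = "wx"  ["wx"]
25. n0.env = false  [g.ok == B.pre]
26. n0.lim = 26  [B.pre + 34]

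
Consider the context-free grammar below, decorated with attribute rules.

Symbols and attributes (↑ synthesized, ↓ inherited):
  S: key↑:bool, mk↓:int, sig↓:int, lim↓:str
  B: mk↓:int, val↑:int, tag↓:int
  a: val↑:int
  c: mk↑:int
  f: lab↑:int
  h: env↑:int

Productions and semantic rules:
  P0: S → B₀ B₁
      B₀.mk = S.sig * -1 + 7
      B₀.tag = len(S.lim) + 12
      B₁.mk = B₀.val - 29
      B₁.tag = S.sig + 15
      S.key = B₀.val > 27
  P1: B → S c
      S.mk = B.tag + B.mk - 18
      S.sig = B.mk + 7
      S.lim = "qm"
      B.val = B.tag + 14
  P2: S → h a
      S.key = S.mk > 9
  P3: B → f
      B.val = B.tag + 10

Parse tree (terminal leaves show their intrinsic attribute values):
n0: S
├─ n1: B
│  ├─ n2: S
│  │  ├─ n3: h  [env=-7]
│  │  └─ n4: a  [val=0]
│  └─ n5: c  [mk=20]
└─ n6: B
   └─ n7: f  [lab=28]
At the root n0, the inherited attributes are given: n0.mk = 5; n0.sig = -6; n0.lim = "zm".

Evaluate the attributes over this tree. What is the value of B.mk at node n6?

1. n0.mk = 5  [given at root]
2. n0.sig = -6  [given at root]
3. n0.lim = "zm"  [given at root]
4. n1.mk = 13  [S.sig * -1 + 7]
5. n1.tag = 14  [len(S.lim) + 12]
6. n2.mk = 9  [B.tag + B.mk - 18]
7. n2.sig = 20  [B.mk + 7]
8. n2.lim = "qm"  ["qm"]
9. n3.env = -7  [terminal]
10. n4.val = 0  [terminal]
11. n2.key = false  [S.mk > 9]
12. n5.mk = 20  [terminal]
13. n1.val = 28  [B.tag + 14]
14. n6.mk = -1  [B₀.val - 29]
15. n6.tag = 9  [S.sig + 15]
16. n7.lab = 28  [terminal]
17. n6.val = 19  [B.tag + 10]
18. n0.key = true  [B₀.val > 27]

-1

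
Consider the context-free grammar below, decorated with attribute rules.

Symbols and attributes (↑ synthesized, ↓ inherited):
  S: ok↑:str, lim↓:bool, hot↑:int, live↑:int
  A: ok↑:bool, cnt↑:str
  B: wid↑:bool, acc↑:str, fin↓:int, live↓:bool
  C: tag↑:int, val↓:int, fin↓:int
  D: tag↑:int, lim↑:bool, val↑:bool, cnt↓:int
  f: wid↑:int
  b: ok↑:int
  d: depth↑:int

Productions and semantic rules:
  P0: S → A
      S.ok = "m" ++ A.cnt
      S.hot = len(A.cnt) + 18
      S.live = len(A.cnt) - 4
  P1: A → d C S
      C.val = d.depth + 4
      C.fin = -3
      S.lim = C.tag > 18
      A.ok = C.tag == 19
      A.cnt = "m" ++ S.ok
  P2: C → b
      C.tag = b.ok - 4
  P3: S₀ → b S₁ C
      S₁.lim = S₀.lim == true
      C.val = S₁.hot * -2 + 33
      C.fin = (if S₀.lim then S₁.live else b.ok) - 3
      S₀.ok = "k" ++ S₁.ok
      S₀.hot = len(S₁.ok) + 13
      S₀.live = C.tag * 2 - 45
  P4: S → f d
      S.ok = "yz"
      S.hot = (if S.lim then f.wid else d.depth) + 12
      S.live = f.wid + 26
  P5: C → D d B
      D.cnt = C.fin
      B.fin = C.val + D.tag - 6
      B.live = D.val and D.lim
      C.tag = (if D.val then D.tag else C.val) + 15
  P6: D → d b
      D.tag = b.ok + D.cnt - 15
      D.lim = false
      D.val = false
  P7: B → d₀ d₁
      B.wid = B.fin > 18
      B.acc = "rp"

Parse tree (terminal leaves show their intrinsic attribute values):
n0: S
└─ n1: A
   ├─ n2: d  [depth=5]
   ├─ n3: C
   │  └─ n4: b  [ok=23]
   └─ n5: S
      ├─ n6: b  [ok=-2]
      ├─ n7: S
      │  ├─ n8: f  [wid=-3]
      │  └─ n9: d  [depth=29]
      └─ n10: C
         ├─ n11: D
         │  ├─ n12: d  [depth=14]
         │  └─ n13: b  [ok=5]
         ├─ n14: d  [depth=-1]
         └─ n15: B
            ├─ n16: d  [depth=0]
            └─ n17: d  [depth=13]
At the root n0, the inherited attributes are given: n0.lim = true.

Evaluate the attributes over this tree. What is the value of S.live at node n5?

1. n0.lim = true  [given at root]
2. n2.depth = 5  [terminal]
3. n3.val = 9  [d.depth + 4]
4. n3.fin = -3  [-3]
5. n4.ok = 23  [terminal]
6. n3.tag = 19  [b.ok - 4]
7. n5.lim = true  [C.tag > 18]
8. n6.ok = -2  [terminal]
9. n7.lim = true  [S₀.lim == true]
10. n8.wid = -3  [terminal]
11. n9.depth = 29  [terminal]
12. n7.ok = "yz"  ["yz"]
13. n7.hot = 9  [(if S.lim then f.wid else d.depth) + 12]
14. n7.live = 23  [f.wid + 26]
15. n10.val = 15  [S₁.hot * -2 + 33]
16. n10.fin = 20  [(if S₀.lim then S₁.live else b.ok) - 3]
17. n11.cnt = 20  [C.fin]
18. n12.depth = 14  [terminal]
19. n13.ok = 5  [terminal]
20. n11.tag = 10  [b.ok + D.cnt - 15]
21. n11.lim = false  [false]
22. n11.val = false  [false]
23. n14.depth = -1  [terminal]
24. n15.fin = 19  [C.val + D.tag - 6]
25. n15.live = false  [D.val and D.lim]
26. n16.depth = 0  [terminal]
27. n17.depth = 13  [terminal]
28. n15.wid = true  [B.fin > 18]
29. n15.acc = "rp"  ["rp"]
30. n10.tag = 30  [(if D.val then D.tag else C.val) + 15]
31. n5.ok = "kyz"  ["k" ++ S₁.ok]
32. n5.hot = 15  [len(S₁.ok) + 13]
33. n5.live = 15  [C.tag * 2 - 45]
34. n1.ok = true  [C.tag == 19]
35. n1.cnt = "mkyz"  ["m" ++ S.ok]
36. n0.ok = "mmkyz"  ["m" ++ A.cnt]
37. n0.hot = 22  [len(A.cnt) + 18]
38. n0.live = 0  [len(A.cnt) - 4]

15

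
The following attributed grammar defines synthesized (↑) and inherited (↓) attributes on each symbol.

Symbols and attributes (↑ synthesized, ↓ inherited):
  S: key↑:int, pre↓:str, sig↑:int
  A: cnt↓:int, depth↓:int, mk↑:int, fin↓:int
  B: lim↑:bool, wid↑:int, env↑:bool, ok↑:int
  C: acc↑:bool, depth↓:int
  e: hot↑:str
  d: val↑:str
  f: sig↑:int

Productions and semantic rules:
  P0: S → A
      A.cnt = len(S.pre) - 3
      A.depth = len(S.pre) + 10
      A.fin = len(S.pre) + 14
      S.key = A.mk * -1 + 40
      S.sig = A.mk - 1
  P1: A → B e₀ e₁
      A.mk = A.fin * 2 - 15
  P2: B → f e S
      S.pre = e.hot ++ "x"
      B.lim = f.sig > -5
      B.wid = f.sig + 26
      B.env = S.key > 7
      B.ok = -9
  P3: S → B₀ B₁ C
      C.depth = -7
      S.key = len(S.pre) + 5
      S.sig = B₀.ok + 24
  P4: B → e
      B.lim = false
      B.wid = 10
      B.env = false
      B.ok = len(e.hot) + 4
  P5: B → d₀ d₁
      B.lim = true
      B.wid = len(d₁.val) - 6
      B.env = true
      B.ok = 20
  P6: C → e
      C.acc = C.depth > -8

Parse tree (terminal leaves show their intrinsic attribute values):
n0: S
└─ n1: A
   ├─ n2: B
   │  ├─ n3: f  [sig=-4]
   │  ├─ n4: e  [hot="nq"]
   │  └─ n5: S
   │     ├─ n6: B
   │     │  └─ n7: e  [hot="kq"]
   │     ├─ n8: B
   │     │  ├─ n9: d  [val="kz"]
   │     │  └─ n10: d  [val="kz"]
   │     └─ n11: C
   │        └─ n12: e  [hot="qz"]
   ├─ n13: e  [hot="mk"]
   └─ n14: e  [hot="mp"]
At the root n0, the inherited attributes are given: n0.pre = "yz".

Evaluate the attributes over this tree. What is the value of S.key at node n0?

23

1. n0.pre = "yz"  [given at root]
2. n1.cnt = -1  [len(S.pre) - 3]
3. n1.depth = 12  [len(S.pre) + 10]
4. n1.fin = 16  [len(S.pre) + 14]
5. n3.sig = -4  [terminal]
6. n4.hot = "nq"  [terminal]
7. n5.pre = "nqx"  [e.hot ++ "x"]
8. n7.hot = "kq"  [terminal]
9. n6.lim = false  [false]
10. n6.wid = 10  [10]
11. n6.env = false  [false]
12. n6.ok = 6  [len(e.hot) + 4]
13. n9.val = "kz"  [terminal]
14. n10.val = "kz"  [terminal]
15. n8.lim = true  [true]
16. n8.wid = -4  [len(d₁.val) - 6]
17. n8.env = true  [true]
18. n8.ok = 20  [20]
19. n11.depth = -7  [-7]
20. n12.hot = "qz"  [terminal]
21. n11.acc = true  [C.depth > -8]
22. n5.key = 8  [len(S.pre) + 5]
23. n5.sig = 30  [B₀.ok + 24]
24. n2.lim = true  [f.sig > -5]
25. n2.wid = 22  [f.sig + 26]
26. n2.env = true  [S.key > 7]
27. n2.ok = -9  [-9]
28. n13.hot = "mk"  [terminal]
29. n14.hot = "mp"  [terminal]
30. n1.mk = 17  [A.fin * 2 - 15]
31. n0.key = 23  [A.mk * -1 + 40]
32. n0.sig = 16  [A.mk - 1]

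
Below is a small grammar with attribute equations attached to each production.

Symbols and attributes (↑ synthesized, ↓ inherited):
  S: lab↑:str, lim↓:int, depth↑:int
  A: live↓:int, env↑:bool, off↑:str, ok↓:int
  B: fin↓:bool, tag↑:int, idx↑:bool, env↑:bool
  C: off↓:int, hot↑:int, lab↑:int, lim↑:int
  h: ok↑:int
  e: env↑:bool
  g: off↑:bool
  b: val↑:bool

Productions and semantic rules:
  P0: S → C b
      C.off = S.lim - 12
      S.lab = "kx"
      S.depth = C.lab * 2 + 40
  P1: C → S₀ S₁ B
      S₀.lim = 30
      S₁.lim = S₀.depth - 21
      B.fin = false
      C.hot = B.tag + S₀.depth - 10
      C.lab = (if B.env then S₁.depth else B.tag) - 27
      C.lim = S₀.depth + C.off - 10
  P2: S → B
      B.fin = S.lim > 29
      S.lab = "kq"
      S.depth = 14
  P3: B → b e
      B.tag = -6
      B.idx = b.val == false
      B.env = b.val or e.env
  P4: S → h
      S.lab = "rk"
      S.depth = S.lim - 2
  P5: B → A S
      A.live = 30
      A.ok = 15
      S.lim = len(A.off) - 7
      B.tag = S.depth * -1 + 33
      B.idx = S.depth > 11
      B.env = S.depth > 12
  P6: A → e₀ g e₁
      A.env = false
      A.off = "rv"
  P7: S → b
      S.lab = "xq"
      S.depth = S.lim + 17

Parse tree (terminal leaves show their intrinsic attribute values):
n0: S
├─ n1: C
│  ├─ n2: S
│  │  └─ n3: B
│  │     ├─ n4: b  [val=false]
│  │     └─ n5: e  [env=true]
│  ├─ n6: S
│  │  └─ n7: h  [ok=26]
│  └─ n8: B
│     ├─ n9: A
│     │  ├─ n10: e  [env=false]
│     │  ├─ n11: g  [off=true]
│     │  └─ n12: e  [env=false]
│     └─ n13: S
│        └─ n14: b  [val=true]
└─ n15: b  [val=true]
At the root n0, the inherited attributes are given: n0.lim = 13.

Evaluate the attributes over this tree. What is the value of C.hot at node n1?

1. n0.lim = 13  [given at root]
2. n1.off = 1  [S.lim - 12]
3. n2.lim = 30  [30]
4. n3.fin = true  [S.lim > 29]
5. n4.val = false  [terminal]
6. n5.env = true  [terminal]
7. n3.tag = -6  [-6]
8. n3.idx = true  [b.val == false]
9. n3.env = true  [b.val or e.env]
10. n2.lab = "kq"  ["kq"]
11. n2.depth = 14  [14]
12. n6.lim = -7  [S₀.depth - 21]
13. n7.ok = 26  [terminal]
14. n6.lab = "rk"  ["rk"]
15. n6.depth = -9  [S.lim - 2]
16. n8.fin = false  [false]
17. n9.live = 30  [30]
18. n9.ok = 15  [15]
19. n10.env = false  [terminal]
20. n11.off = true  [terminal]
21. n12.env = false  [terminal]
22. n9.env = false  [false]
23. n9.off = "rv"  ["rv"]
24. n13.lim = -5  [len(A.off) - 7]
25. n14.val = true  [terminal]
26. n13.lab = "xq"  ["xq"]
27. n13.depth = 12  [S.lim + 17]
28. n8.tag = 21  [S.depth * -1 + 33]
29. n8.idx = true  [S.depth > 11]
30. n8.env = false  [S.depth > 12]
31. n1.hot = 25  [B.tag + S₀.depth - 10]
32. n1.lab = -6  [(if B.env then S₁.depth else B.tag) - 27]
33. n1.lim = 5  [S₀.depth + C.off - 10]
34. n15.val = true  [terminal]
35. n0.lab = "kx"  ["kx"]
36. n0.depth = 28  [C.lab * 2 + 40]

25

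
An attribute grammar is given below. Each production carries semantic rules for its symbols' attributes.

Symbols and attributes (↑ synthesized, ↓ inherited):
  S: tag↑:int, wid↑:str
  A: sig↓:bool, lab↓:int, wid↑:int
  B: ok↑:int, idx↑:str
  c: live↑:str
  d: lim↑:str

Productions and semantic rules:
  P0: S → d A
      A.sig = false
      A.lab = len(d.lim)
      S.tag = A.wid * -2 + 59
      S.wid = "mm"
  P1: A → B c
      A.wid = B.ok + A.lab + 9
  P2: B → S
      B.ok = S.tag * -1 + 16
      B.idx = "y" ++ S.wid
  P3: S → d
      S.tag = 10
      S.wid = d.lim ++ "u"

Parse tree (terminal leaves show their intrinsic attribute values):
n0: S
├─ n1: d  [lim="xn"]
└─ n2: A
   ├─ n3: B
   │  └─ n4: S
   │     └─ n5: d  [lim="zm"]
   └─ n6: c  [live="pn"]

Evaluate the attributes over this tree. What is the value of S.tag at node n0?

1. n1.lim = "xn"  [terminal]
2. n2.sig = false  [false]
3. n2.lab = 2  [len(d.lim)]
4. n5.lim = "zm"  [terminal]
5. n4.tag = 10  [10]
6. n4.wid = "zmu"  [d.lim ++ "u"]
7. n3.ok = 6  [S.tag * -1 + 16]
8. n3.idx = "yzmu"  ["y" ++ S.wid]
9. n6.live = "pn"  [terminal]
10. n2.wid = 17  [B.ok + A.lab + 9]
11. n0.tag = 25  [A.wid * -2 + 59]
12. n0.wid = "mm"  ["mm"]

25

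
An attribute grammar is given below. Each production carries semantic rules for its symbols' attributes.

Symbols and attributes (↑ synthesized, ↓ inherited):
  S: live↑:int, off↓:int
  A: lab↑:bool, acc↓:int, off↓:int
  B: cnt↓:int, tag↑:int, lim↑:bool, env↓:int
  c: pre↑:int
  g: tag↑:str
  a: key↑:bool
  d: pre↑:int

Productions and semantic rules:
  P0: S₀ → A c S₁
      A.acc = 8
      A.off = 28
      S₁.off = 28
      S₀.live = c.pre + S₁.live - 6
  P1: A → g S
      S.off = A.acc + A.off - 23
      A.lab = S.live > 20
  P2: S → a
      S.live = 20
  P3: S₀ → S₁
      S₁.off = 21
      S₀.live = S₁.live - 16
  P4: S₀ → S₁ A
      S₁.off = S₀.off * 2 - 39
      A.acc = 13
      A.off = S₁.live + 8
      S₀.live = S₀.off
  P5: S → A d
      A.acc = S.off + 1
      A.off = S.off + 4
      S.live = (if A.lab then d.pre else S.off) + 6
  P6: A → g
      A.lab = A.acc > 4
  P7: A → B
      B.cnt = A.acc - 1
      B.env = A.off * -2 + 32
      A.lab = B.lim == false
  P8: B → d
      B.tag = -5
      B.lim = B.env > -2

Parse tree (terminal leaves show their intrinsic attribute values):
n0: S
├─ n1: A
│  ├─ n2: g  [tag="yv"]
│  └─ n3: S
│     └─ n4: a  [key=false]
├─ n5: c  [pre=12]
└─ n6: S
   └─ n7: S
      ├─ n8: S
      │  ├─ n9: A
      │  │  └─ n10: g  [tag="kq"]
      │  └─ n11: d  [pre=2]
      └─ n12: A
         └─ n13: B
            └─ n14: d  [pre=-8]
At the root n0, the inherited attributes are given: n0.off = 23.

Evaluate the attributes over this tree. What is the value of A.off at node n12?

17

1. n0.off = 23  [given at root]
2. n1.acc = 8  [8]
3. n1.off = 28  [28]
4. n2.tag = "yv"  [terminal]
5. n3.off = 13  [A.acc + A.off - 23]
6. n4.key = false  [terminal]
7. n3.live = 20  [20]
8. n1.lab = false  [S.live > 20]
9. n5.pre = 12  [terminal]
10. n6.off = 28  [28]
11. n7.off = 21  [21]
12. n8.off = 3  [S₀.off * 2 - 39]
13. n9.acc = 4  [S.off + 1]
14. n9.off = 7  [S.off + 4]
15. n10.tag = "kq"  [terminal]
16. n9.lab = false  [A.acc > 4]
17. n11.pre = 2  [terminal]
18. n8.live = 9  [(if A.lab then d.pre else S.off) + 6]
19. n12.acc = 13  [13]
20. n12.off = 17  [S₁.live + 8]
21. n13.cnt = 12  [A.acc - 1]
22. n13.env = -2  [A.off * -2 + 32]
23. n14.pre = -8  [terminal]
24. n13.tag = -5  [-5]
25. n13.lim = false  [B.env > -2]
26. n12.lab = true  [B.lim == false]
27. n7.live = 21  [S₀.off]
28. n6.live = 5  [S₁.live - 16]
29. n0.live = 11  [c.pre + S₁.live - 6]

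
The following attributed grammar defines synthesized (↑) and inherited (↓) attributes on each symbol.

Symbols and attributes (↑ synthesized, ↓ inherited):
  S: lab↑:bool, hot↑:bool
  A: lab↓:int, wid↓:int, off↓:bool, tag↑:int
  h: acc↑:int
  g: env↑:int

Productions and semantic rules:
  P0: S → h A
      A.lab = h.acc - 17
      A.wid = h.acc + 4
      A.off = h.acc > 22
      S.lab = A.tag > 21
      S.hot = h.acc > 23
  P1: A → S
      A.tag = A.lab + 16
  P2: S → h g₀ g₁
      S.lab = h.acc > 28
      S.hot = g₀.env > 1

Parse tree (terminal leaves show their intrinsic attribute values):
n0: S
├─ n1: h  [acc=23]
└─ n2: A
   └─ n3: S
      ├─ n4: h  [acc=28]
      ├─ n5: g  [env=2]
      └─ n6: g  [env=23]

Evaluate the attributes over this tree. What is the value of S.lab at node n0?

true

1. n1.acc = 23  [terminal]
2. n2.lab = 6  [h.acc - 17]
3. n2.wid = 27  [h.acc + 4]
4. n2.off = true  [h.acc > 22]
5. n4.acc = 28  [terminal]
6. n5.env = 2  [terminal]
7. n6.env = 23  [terminal]
8. n3.lab = false  [h.acc > 28]
9. n3.hot = true  [g₀.env > 1]
10. n2.tag = 22  [A.lab + 16]
11. n0.lab = true  [A.tag > 21]
12. n0.hot = false  [h.acc > 23]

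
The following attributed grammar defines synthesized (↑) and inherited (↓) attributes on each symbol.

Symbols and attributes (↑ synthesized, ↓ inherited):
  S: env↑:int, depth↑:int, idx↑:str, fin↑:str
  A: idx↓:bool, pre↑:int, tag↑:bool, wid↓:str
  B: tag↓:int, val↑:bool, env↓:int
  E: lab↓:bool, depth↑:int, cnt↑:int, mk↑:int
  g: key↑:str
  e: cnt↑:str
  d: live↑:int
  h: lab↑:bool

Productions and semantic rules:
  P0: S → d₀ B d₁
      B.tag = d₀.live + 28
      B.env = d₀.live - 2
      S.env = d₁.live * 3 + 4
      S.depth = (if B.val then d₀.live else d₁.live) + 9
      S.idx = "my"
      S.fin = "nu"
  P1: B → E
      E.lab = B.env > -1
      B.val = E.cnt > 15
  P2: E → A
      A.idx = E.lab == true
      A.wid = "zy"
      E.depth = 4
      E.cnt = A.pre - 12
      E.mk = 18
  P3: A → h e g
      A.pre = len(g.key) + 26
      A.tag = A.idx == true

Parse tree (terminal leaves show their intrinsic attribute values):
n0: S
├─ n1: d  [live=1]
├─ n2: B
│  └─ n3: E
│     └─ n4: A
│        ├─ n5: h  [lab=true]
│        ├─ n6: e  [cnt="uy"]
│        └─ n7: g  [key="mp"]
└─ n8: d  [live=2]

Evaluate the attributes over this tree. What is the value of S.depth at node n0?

10

1. n1.live = 1  [terminal]
2. n2.tag = 29  [d₀.live + 28]
3. n2.env = -1  [d₀.live - 2]
4. n3.lab = false  [B.env > -1]
5. n4.idx = false  [E.lab == true]
6. n4.wid = "zy"  ["zy"]
7. n5.lab = true  [terminal]
8. n6.cnt = "uy"  [terminal]
9. n7.key = "mp"  [terminal]
10. n4.pre = 28  [len(g.key) + 26]
11. n4.tag = false  [A.idx == true]
12. n3.depth = 4  [4]
13. n3.cnt = 16  [A.pre - 12]
14. n3.mk = 18  [18]
15. n2.val = true  [E.cnt > 15]
16. n8.live = 2  [terminal]
17. n0.env = 10  [d₁.live * 3 + 4]
18. n0.depth = 10  [(if B.val then d₀.live else d₁.live) + 9]
19. n0.idx = "my"  ["my"]
20. n0.fin = "nu"  ["nu"]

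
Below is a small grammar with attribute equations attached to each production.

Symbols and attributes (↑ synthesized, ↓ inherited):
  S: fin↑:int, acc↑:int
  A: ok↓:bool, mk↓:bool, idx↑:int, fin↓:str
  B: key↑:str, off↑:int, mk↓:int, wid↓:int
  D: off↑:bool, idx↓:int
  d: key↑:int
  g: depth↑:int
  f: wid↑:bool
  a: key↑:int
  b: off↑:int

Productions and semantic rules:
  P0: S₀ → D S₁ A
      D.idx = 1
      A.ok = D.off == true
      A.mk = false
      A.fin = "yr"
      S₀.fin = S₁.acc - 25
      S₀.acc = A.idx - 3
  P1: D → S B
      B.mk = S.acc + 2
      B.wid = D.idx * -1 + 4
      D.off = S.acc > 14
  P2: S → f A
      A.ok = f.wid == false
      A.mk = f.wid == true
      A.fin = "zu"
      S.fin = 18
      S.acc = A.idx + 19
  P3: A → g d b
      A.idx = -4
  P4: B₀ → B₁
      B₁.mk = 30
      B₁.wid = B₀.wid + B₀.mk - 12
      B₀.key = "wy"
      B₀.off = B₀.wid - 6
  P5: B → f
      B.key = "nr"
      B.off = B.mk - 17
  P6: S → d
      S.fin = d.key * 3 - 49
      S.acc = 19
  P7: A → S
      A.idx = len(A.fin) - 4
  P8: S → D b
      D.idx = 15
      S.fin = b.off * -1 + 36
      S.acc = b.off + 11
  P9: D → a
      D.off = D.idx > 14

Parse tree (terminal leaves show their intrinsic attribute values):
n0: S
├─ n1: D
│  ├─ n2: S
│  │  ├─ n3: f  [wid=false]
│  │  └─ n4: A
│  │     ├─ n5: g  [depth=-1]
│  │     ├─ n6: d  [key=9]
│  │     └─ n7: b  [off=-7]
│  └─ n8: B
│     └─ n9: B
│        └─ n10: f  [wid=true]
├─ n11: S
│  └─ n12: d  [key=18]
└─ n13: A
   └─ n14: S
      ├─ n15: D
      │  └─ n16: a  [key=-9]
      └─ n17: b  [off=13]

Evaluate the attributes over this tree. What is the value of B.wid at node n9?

8

1. n1.idx = 1  [1]
2. n3.wid = false  [terminal]
3. n4.ok = true  [f.wid == false]
4. n4.mk = false  [f.wid == true]
5. n4.fin = "zu"  ["zu"]
6. n5.depth = -1  [terminal]
7. n6.key = 9  [terminal]
8. n7.off = -7  [terminal]
9. n4.idx = -4  [-4]
10. n2.fin = 18  [18]
11. n2.acc = 15  [A.idx + 19]
12. n8.mk = 17  [S.acc + 2]
13. n8.wid = 3  [D.idx * -1 + 4]
14. n9.mk = 30  [30]
15. n9.wid = 8  [B₀.wid + B₀.mk - 12]
16. n10.wid = true  [terminal]
17. n9.key = "nr"  ["nr"]
18. n9.off = 13  [B.mk - 17]
19. n8.key = "wy"  ["wy"]
20. n8.off = -3  [B₀.wid - 6]
21. n1.off = true  [S.acc > 14]
22. n12.key = 18  [terminal]
23. n11.fin = 5  [d.key * 3 - 49]
24. n11.acc = 19  [19]
25. n13.ok = true  [D.off == true]
26. n13.mk = false  [false]
27. n13.fin = "yr"  ["yr"]
28. n15.idx = 15  [15]
29. n16.key = -9  [terminal]
30. n15.off = true  [D.idx > 14]
31. n17.off = 13  [terminal]
32. n14.fin = 23  [b.off * -1 + 36]
33. n14.acc = 24  [b.off + 11]
34. n13.idx = -2  [len(A.fin) - 4]
35. n0.fin = -6  [S₁.acc - 25]
36. n0.acc = -5  [A.idx - 3]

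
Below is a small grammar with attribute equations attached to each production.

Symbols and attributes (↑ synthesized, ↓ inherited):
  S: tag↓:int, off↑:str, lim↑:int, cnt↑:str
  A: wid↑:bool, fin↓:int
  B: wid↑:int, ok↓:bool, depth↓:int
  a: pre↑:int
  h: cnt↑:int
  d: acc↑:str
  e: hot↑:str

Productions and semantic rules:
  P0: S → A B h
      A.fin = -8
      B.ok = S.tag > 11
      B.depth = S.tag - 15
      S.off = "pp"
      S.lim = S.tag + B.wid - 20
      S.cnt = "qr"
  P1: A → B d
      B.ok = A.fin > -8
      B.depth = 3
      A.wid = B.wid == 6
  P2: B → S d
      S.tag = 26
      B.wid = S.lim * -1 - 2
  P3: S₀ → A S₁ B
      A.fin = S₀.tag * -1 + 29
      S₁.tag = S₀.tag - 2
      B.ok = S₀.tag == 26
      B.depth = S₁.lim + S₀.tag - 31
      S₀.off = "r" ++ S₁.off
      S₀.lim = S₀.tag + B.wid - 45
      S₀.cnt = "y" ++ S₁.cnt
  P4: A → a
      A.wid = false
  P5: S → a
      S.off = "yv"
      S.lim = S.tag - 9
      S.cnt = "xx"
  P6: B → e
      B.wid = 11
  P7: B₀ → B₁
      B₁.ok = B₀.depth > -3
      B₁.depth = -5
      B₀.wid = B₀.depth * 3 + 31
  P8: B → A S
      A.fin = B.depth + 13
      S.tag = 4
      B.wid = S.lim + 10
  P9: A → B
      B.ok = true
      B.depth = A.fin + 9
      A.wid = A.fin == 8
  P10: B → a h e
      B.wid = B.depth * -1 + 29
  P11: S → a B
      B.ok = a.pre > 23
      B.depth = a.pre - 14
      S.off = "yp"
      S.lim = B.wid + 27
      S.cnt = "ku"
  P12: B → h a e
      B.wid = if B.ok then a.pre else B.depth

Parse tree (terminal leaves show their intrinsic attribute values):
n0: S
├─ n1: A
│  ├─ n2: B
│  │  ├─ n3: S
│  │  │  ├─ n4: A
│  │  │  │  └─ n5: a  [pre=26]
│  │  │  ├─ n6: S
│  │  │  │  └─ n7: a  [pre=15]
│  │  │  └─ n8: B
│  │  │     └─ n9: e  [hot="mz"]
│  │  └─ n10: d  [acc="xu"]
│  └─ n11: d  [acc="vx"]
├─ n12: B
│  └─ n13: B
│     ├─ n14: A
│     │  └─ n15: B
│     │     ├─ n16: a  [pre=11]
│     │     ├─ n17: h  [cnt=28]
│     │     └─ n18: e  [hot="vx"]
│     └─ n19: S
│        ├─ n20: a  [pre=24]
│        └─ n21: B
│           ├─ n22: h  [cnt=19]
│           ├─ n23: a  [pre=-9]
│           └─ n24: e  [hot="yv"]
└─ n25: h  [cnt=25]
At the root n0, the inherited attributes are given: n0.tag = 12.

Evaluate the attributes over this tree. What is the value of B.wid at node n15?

12

1. n0.tag = 12  [given at root]
2. n1.fin = -8  [-8]
3. n2.ok = false  [A.fin > -8]
4. n2.depth = 3  [3]
5. n3.tag = 26  [26]
6. n4.fin = 3  [S₀.tag * -1 + 29]
7. n5.pre = 26  [terminal]
8. n4.wid = false  [false]
9. n6.tag = 24  [S₀.tag - 2]
10. n7.pre = 15  [terminal]
11. n6.off = "yv"  ["yv"]
12. n6.lim = 15  [S.tag - 9]
13. n6.cnt = "xx"  ["xx"]
14. n8.ok = true  [S₀.tag == 26]
15. n8.depth = 10  [S₁.lim + S₀.tag - 31]
16. n9.hot = "mz"  [terminal]
17. n8.wid = 11  [11]
18. n3.off = "ryv"  ["r" ++ S₁.off]
19. n3.lim = -8  [S₀.tag + B.wid - 45]
20. n3.cnt = "yxx"  ["y" ++ S₁.cnt]
21. n10.acc = "xu"  [terminal]
22. n2.wid = 6  [S.lim * -1 - 2]
23. n11.acc = "vx"  [terminal]
24. n1.wid = true  [B.wid == 6]
25. n12.ok = true  [S.tag > 11]
26. n12.depth = -3  [S.tag - 15]
27. n13.ok = false  [B₀.depth > -3]
28. n13.depth = -5  [-5]
29. n14.fin = 8  [B.depth + 13]
30. n15.ok = true  [true]
31. n15.depth = 17  [A.fin + 9]
32. n16.pre = 11  [terminal]
33. n17.cnt = 28  [terminal]
34. n18.hot = "vx"  [terminal]
35. n15.wid = 12  [B.depth * -1 + 29]
36. n14.wid = true  [A.fin == 8]
37. n19.tag = 4  [4]
38. n20.pre = 24  [terminal]
39. n21.ok = true  [a.pre > 23]
40. n21.depth = 10  [a.pre - 14]
41. n22.cnt = 19  [terminal]
42. n23.pre = -9  [terminal]
43. n24.hot = "yv"  [terminal]
44. n21.wid = -9  [if B.ok then a.pre else B.depth]
45. n19.off = "yp"  ["yp"]
46. n19.lim = 18  [B.wid + 27]
47. n19.cnt = "ku"  ["ku"]
48. n13.wid = 28  [S.lim + 10]
49. n12.wid = 22  [B₀.depth * 3 + 31]
50. n25.cnt = 25  [terminal]
51. n0.off = "pp"  ["pp"]
52. n0.lim = 14  [S.tag + B.wid - 20]
53. n0.cnt = "qr"  ["qr"]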